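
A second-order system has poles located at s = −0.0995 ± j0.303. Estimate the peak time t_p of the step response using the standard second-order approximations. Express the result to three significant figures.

t_p ≈ 10.4 s

t_p = π/ω_d with ω_d = 0.303 (the imaginary part), so t_p = 10.4 s.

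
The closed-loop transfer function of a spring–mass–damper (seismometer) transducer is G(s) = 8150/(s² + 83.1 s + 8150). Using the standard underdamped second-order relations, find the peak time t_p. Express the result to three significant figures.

t_p ≈ 0.0392 s

Matching coefficients with s² + 2ζω_n s + ω_n² gives ω_n² = 8150 ⇒ ω_n = 90.3 rad/s, and ζ = 83.1/(2ω_n) = 0.460.
The damped frequency ω_d = ω_n√(1−ζ²) = 80.1 rad/s. Then t_p = π/ω_d = 0.0392 s.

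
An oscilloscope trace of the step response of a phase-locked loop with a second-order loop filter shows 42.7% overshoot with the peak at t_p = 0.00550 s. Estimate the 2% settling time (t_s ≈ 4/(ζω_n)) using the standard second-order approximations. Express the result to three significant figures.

t_s ≈ 0.0259 s

The overshoot fixes ζ = −ln(OS)/√(π²+ln²(OS)) = 0.261.
From t_p = π/ω_d, ω_d = π/0.00550 = 571 rad/s, so ω_n = ω_d/√(1−ζ²) = 592 rad/s.
t_s ≈ 4/(ζω_n) = 4/(0.261·592) = 0.0259 s.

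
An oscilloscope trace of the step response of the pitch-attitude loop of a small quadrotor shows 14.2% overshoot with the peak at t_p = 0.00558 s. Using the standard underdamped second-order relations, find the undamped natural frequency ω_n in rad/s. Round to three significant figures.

From the overshoot, ζ = −ln(OS)/√(π²+ln²(OS)) = 0.528.
t_p = π/ω_d ⇒ ω_d = 563 rad/s; then ω_n = ω_d/√(1−ζ²) = 663 rad/s.

ω_n ≈ 663 rad/s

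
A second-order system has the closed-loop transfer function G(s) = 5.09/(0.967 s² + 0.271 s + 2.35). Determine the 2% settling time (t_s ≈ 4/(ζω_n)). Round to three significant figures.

Dividing through by 0.967: denominator becomes s² + 0.2802 s + 2.430.
So ω_n = √2.430 = 1.56 rad/s and ζ = 0.2802/(2·1.56) = 0.0899.
t_s ≈ 4/(ζω_n) = 28.5 s.

t_s ≈ 28.5 s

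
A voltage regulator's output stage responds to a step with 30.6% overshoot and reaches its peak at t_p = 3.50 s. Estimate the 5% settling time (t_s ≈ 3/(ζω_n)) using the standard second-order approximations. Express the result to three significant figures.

t_s ≈ 8.87 s

ζ from %OS: ζ = |ln 0.306|/√(π²+ln²0.306) = 0.353.
From t_p = π/ω_d, ω_d = π/3.50 = 0.898 rad/s, so ω_n = ω_d/√(1−ζ²) = 0.959 rad/s.
t_s ≈ 3/(ζω_n) = 3/(0.353·0.959) = 8.87 s.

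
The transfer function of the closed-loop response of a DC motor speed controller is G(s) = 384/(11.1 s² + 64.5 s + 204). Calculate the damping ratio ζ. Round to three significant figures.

Dividing through by 11.1: denominator becomes s² + 5.811 s + 18.38.
So ω_n = √18.38 = 4.29 rad/s and ζ = 5.811/(2·4.29) = 0.678.

ζ ≈ 0.678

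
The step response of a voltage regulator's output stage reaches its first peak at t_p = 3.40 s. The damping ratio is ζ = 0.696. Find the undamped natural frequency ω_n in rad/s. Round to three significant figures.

ω_n ≈ 1.29 rad/s

Peak time t_p = π/ω_d, so ω_d = π/t_p = π/3.40 = 0.924 rad/s.
ω_n = ω_d/√(1−ζ²) = 0.924/√0.516 = 1.29 rad/s.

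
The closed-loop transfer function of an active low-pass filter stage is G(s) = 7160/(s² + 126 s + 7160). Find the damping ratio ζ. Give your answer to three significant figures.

ω_n = √7160 = 84.6 rad/s; ζ = 126/(2·84.6) = 0.745.

ζ ≈ 0.745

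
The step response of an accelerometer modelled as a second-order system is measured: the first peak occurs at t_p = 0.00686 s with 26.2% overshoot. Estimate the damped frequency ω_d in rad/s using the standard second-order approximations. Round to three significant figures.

t_p = π/ω_d, so ω_d = π/0.00686 = 458 rad/s.

ω_d ≈ 458 rad/s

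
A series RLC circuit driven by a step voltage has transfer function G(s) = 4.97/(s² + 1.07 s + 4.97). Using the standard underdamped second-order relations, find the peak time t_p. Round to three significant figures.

Matching coefficients with s² + 2ζω_n s + ω_n² gives ω_n² = 4.97 ⇒ ω_n = 2.23 rad/s, and ζ = 1.07/(2ω_n) = 0.240.
ω_d = ω_n√(1−ζ²) = 2.16 rad/s. Then t_p = π/ω_d = 1.45 s.

t_p ≈ 1.45 s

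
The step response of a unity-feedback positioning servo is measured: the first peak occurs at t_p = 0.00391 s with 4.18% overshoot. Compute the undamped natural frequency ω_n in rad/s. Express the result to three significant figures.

ζ from %OS: ζ = |ln 0.0418|/√(π²+ln²0.0418) = 0.711.
From t_p = π/ω_d, ω_d = π/0.00391 = 803 rad/s, so ω_n = ω_d/√(1−ζ²) = 1140 rad/s.

ω_n ≈ 1140 rad/s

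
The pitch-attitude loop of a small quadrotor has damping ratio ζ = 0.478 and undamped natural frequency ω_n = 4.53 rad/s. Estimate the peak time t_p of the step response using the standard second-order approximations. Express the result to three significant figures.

t_p ≈ 0.790 s

The damped frequency is ω_d = ω_n√(1−ζ²) = 4.53·√(1−0.228) = 3.98 rad/s.
Peak time t_p = π/ω_d = π/3.98 = 0.790 s.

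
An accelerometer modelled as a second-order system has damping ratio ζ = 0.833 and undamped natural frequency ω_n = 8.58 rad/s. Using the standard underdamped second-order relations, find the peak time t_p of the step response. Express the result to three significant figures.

t_p ≈ 0.662 s

The damped frequency is ω_d = ω_n√(1−ζ²) = 8.58·√(1−0.694) = 4.75 rad/s.
Peak time t_p = π/ω_d = π/4.75 = 0.662 s.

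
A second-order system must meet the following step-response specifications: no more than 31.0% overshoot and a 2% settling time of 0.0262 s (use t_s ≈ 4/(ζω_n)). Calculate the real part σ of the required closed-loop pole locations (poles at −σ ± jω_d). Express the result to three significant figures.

σ ≈ 153

The settling-time spec alone fixes σ = ζω_n = 4/t_s = 4/0.0262 = 153.
(Overshoot then fixes ζ = 0.349 and hence ω_d = σ·√(1−ζ²)/ζ = 410 rad/s.)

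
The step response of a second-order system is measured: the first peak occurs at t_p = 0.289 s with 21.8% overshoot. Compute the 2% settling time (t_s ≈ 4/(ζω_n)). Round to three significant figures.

t_s ≈ 0.759 s

ζ from %OS: ζ = |ln 0.218|/√(π²+ln²0.218) = 0.436.
t_p = π/ω_d ⇒ ω_d = 10.9 rad/s; then ω_n = ω_d/√(1−ζ²) = 12.1 rad/s.
t_s ≈ 4/(ζω_n) = 4/(0.436·12.1) = 0.759 s.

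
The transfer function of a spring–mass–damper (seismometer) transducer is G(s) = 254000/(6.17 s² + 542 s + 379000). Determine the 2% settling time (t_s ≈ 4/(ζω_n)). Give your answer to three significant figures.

Dividing through by 6.17: denominator becomes s² + 87.84 s + 61430.
So ω_n = √61430 = 248 rad/s and ζ = 87.84/(2·248) = 0.177.
t_s ≈ 4/(ζω_n) = 0.0911 s.

t_s ≈ 0.0911 s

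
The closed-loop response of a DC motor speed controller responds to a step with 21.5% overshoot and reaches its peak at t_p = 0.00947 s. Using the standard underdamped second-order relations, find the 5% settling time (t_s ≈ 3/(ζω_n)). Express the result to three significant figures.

t_s ≈ 0.0185 s

From the overshoot, ζ = −ln(OS)/√(π²+ln²(OS)) = 0.439.
From t_p = π/ω_d, ω_d = π/0.00947 = 332 rad/s, so ω_n = ω_d/√(1−ζ²) = 369 rad/s.
t_s ≈ 3/(ζω_n) = 3/(0.439·369) = 0.0185 s.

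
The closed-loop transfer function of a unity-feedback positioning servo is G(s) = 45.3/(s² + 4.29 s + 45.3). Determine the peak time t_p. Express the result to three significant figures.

t_p ≈ 0.492 s

Comparing the denominator to s² + 2ζω_n s + ω_n²: ω_n = √45.3 = 6.73 rad/s, and 2ζω_n = 4.29 so ζ = 4.29/(2·6.73) = 0.319.
ω_d = ω_n√(1−ζ²) = 6.38 rad/s. Then t_p = π/ω_d = 0.492 s.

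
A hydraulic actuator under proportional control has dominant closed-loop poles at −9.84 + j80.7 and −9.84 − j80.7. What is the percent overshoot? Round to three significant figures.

%OS ≈ 68.2%

The poles are at −σ ± jω_d with σ = 9.84 and ω_d = 80.7, so ω_n = √(σ²+ω_d²) = 81.3 rad/s and ζ = σ/ω_n = 0.121.
%OS = 100 e^{−πζ/√(1−ζ²)} with ζ = 0.121 gives 68.2%.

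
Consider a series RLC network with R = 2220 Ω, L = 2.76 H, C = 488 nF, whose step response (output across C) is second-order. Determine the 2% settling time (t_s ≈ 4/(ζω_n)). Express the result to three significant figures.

For a series RLC circuit (capacitor voltage as output), ω_n = 1/√(LC) = 1/√(2.76 H · 488 nF) = 862 rad/s.
ζ = (R/2)·√(C/L) = (2220/2)·√(488 nF/2.76 H) = 0.467.
t_s ≈ 4/(ζω_n) = 0.00995 s.

t_s ≈ 0.00995 s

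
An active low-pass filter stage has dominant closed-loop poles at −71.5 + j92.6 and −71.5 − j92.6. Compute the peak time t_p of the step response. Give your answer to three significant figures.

t_p ≈ 0.0339 s

t_p = π/ω_d with ω_d = 92.6 (the imaginary part), so t_p = 0.0339 s.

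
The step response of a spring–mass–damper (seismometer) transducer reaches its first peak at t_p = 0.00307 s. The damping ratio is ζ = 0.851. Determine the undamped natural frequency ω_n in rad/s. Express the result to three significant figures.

ω_n ≈ 1950 rad/s

Peak time t_p = π/ω_d, so ω_d = π/t_p = π/0.00307 = 1020 rad/s.
ω_n = ω_d/√(1−ζ²) = 1020/√0.276 = 1950 rad/s.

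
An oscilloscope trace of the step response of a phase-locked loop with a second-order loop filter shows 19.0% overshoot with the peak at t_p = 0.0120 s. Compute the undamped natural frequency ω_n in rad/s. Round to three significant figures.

The overshoot fixes ζ = −ln(OS)/√(π²+ln²(OS)) = 0.467.
From t_p = π/ω_d, ω_d = π/0.0120 = 262 rad/s, so ω_n = ω_d/√(1−ζ²) = 296 rad/s.

ω_n ≈ 296 rad/s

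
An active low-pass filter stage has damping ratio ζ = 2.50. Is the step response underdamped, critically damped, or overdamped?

overdamped

Since ζ = 2.50 > 1, the system is overdamped.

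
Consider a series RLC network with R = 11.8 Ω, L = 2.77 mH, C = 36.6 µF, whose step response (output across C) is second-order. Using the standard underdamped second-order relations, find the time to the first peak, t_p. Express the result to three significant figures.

t_p ≈ 0.00136 s

For a series RLC circuit (capacitor voltage as output), ω_n = 1/√(LC) = 1/√(2.77 mH · 36.6 µF) = 3140 rad/s.
ζ = (R/2)·√(C/L) = (11.8/2)·√(36.6 µF/2.77 mH) = 0.678.
ω_d = 3140·√(1 − 0.678²) = 2310 rad/s. t_p = π/ω_d = 0.00136 s.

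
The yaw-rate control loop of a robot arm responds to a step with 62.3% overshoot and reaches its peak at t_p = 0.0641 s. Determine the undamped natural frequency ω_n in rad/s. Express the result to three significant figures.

ω_n ≈ 49.6 rad/s

From the overshoot, ζ = −ln(OS)/√(π²+ln²(OS)) = 0.149.
t_p = π/ω_d ⇒ ω_d = 49.0 rad/s; then ω_n = ω_d/√(1−ζ²) = 49.6 rad/s.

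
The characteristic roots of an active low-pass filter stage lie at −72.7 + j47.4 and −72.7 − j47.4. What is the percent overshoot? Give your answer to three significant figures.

%OS ≈ 0.808%

|pole| = ω_n = √(72.7² + 47.4²) = 86.8 rad/s; ζ = cos θ = σ/ω_n = 0.838.
%OS = 100·exp(−πζ/√(1−ζ²)) = 0.808%.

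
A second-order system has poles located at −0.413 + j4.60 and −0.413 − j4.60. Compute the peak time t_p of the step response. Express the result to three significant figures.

t_p = π/ω_d with ω_d = 4.60 (the imaginary part), so t_p = 0.683 s.

t_p ≈ 0.683 s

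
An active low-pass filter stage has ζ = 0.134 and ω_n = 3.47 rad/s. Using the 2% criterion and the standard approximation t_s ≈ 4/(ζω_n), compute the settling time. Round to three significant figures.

t_s ≈ 8.60 s

t_s ≈ 4/(ζω_n) = 4/(0.134 × 3.47) = 8.60 s.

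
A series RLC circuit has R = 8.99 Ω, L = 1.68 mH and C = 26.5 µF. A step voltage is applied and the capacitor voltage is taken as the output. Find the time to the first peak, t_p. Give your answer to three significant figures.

For a series RLC circuit (capacitor voltage as output), ω_n = 1/√(LC) = 1/√(1.68 mH · 26.5 µF) = 4740 rad/s.
ζ = (R/2)·√(C/L) = (8.99/2)·√(26.5 µF/1.68 mH) = 0.565.
The damped frequency ω_d = ω_n√(1−ζ²) = 3910 rad/s. t_p = π/ω_d = 0.000803 s.

t_p ≈ 0.000803 s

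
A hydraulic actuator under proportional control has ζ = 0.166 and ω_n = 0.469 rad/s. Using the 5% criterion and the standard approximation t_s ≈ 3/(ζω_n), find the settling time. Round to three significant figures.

t_s ≈ 38.5 s

t_s ≈ 3/(ζω_n) = 3/(0.166 × 0.469) = 38.5 s.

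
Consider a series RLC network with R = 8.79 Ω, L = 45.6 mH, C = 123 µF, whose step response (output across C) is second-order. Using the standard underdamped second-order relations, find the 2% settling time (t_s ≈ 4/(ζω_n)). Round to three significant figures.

t_s ≈ 0.0415 s

For a series RLC circuit (capacitor voltage as output), ω_n = 1/√(LC) = 1/√(45.6 mH · 123 µF) = 422 rad/s.
ζ = (R/2)·√(C/L) = (8.79/2)·√(123 µF/45.6 mH) = 0.228.
t_s ≈ 4/(ζω_n) = 0.0415 s.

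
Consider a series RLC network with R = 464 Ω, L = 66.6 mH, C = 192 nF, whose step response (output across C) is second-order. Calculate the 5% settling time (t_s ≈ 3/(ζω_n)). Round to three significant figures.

For a series RLC circuit (capacitor voltage as output), ω_n = 1/√(LC) = 1/√(66.6 mH · 192 nF) = 8840 rad/s.
ζ = (R/2)·√(C/L) = (464/2)·√(192 nF/66.6 mH) = 0.394.
t_s ≈ 3/(ζω_n) = 0.000861 s.

t_s ≈ 0.000861 s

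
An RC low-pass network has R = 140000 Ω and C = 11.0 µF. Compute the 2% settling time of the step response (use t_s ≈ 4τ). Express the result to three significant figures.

τ = RC = 140000 × 11.0 µF = 1.54 s.
t_s ≈ 4τ = 6.16 s.

t_s ≈ 6.16 s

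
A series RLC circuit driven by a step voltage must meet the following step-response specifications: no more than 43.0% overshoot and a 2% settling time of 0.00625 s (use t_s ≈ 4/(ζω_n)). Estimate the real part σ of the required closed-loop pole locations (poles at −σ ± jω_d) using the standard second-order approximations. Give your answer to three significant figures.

σ ≈ 640

The settling-time spec alone fixes σ = ζω_n = 4/t_s = 4/0.00625 = 640.
(Overshoot then fixes ζ = 0.259 and hence ω_d = σ·√(1−ζ²)/ζ = 2380 rad/s.)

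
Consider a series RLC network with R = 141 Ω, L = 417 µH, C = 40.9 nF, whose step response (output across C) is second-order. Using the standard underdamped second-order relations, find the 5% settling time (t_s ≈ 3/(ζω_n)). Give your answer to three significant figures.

t_s ≈ 0.0000177 s

For a series RLC circuit (capacitor voltage as output), ω_n = 1/√(LC) = 1/√(417 µH · 40.9 nF) = 242000 rad/s.
ζ = (R/2)·√(C/L) = (141/2)·√(40.9 nF/417 µH) = 0.698.
t_s ≈ 3/(ζω_n) = 0.0000177 s.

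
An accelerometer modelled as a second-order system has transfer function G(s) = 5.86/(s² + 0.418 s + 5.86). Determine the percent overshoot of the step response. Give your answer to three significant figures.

Comparing the denominator to s² + 2ζω_n s + ω_n²: ω_n = √5.86 = 2.42 rad/s, and 2ζω_n = 0.418 so ζ = 0.418/(2·2.42) = 0.0863.
%OS = 100 e^{−πζ/√(1−ζ²)} with ζ = 0.0863 gives 76.2%.

%OS ≈ 76.2%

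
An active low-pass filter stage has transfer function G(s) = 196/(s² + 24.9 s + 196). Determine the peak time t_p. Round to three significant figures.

t_p ≈ 0.491 s

Matching coefficients with s² + 2ζω_n s + ω_n² gives ω_n² = 196 ⇒ ω_n = 14.0 rad/s, and ζ = 24.9/(2ω_n) = 0.889.
The damped frequency ω_d = ω_n√(1−ζ²) = 6.40 rad/s. Then t_p = π/ω_d = 0.491 s.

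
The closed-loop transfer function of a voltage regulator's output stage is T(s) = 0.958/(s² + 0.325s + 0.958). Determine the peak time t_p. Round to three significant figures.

ω_n = √0.958 = 0.979 rad/s; ζ = 0.325/(2·0.979) = 0.166.
ω_d = ω_n√(1−ζ²) = 0.965 rad/s. Then t_p = π/ω_d = 3.25 s.

t_p ≈ 3.25 s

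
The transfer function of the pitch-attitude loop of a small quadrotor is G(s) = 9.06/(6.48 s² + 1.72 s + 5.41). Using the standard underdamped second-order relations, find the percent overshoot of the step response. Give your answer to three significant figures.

Dividing through by 6.48: denominator becomes s² + 0.2654 s + 0.8349.
So ω_n = √0.8349 = 0.914 rad/s and ζ = 0.2654/(2·0.914) = 0.145.
Overshoot: exp(−π·0.145/√(1−0.145²)) = 0.631, i.e. 63.1%.

%OS ≈ 63.1%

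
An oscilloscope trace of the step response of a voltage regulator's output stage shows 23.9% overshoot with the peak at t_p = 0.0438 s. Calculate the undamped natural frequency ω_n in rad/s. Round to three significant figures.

The overshoot fixes ζ = −ln(OS)/√(π²+ln²(OS)) = 0.415.
From t_p = π/ω_d, ω_d = π/0.0438 = 71.7 rad/s, so ω_n = ω_d/√(1−ζ²) = 78.8 rad/s.

ω_n ≈ 78.8 rad/s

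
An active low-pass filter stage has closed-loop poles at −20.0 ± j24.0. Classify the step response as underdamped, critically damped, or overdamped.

underdamped

Since the poles form a complex-conjugate pair with nonzero imaginary part, the response is underdamped.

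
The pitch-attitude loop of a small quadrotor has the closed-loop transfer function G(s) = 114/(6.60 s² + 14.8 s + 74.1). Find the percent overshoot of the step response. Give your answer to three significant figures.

%OS ≈ 32.8%

Dividing through by 6.60: denominator becomes s² + 2.242 s + 11.23.
So ω_n = √11.23 = 3.35 rad/s and ζ = 2.242/(2·3.35) = 0.335.
%OS = 100·exp(−πζ/√(1−ζ²)) = 32.8%.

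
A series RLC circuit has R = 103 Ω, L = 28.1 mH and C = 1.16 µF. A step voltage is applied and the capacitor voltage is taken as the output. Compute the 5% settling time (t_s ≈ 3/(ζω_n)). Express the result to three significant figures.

t_s ≈ 0.00164 s

For a series RLC circuit (capacitor voltage as output), ω_n = 1/√(LC) = 1/√(28.1 mH · 1.16 µF) = 5540 rad/s.
ζ = (R/2)·√(C/L) = (103/2)·√(1.16 µF/28.1 mH) = 0.331.
t_s ≈ 3/(ζω_n) = 0.00164 s.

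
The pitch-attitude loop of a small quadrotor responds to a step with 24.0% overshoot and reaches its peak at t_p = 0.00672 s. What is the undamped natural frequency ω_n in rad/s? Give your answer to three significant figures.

ω_n ≈ 513 rad/s

From the overshoot, ζ = −ln(OS)/√(π²+ln²(OS)) = 0.414.
From t_p = π/ω_d, ω_d = π/0.00672 = 467 rad/s, so ω_n = ω_d/√(1−ζ²) = 513 rad/s.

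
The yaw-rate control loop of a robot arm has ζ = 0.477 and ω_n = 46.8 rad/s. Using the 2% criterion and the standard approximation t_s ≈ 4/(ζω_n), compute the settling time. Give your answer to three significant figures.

t_s ≈ 4/(ζω_n) = 4/(0.477 × 46.8) = 0.179 s.

t_s ≈ 0.179 s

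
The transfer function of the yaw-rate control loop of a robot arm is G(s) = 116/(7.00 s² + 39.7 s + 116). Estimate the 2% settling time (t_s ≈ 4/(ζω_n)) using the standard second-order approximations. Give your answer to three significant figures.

t_s ≈ 1.41 s

Dividing through by 7.00: denominator becomes s² + 5.671 s + 16.57.
So ω_n = √16.57 = 4.07 rad/s and ζ = 5.671/(2·4.07) = 0.697.
t_s ≈ 4/(ζω_n) = 1.41 s.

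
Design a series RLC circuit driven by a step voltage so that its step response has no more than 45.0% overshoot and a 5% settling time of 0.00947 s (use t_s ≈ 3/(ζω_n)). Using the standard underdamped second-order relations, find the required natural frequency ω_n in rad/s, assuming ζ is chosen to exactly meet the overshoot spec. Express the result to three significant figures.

ω_n ≈ 1290 rad/s

ζ = −ln(OS)/√(π² + (ln OS)²). With OS = 0.450, ln OS = −0.7985 and ζ = 0.7985/3.241 = 0.246.
Then ω_n = 3/(ζ t_s) = 3/(0.246 × 0.00947) = 1290 rad/s.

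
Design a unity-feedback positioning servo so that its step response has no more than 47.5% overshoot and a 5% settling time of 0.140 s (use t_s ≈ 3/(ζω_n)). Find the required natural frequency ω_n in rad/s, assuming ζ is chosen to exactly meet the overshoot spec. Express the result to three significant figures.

From %OS = 100·exp(−πζ/√(1−ζ²)), invert to get ζ = −ln(OS)/√(π² + ln²(OS)) with OS = 0.475.
−ln 0.475 = 0.7444, so ζ = 0.7444/√(π² + 0.5542) = 0.231.
From t_s ≈ 3/(ζω_n): ω_n = 3/(ζ·t_s) = 3/(0.231·0.140) = 92.9 rad/s.

ω_n ≈ 92.9 rad/s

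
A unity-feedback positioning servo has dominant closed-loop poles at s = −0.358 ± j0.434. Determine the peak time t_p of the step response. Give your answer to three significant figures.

t_p = π/ω_d with ω_d = 0.434 (the imaginary part), so t_p = 7.24 s.

t_p ≈ 7.24 s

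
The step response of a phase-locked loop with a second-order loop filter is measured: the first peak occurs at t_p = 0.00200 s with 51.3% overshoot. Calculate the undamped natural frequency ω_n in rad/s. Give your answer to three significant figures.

The overshoot fixes ζ = −ln(OS)/√(π²+ln²(OS)) = 0.208.
From t_p = π/ω_d, ω_d = π/0.00200 = 1570 rad/s, so ω_n = ω_d/√(1−ζ²) = 1610 rad/s.

ω_n ≈ 1610 rad/s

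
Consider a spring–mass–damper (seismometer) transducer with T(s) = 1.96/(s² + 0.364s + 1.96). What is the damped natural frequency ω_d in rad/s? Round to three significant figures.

ω_d ≈ 1.39 rad/s

Comparing the denominator to s² + 2ζω_n s + ω_n²: ω_n = √1.96 = 1.40 rad/s, and 2ζω_n = 0.364 so ζ = 0.364/(2·1.40) = 0.130.
ω_d = 1.40·√(1 − 0.130²) = 1.39 rad/s.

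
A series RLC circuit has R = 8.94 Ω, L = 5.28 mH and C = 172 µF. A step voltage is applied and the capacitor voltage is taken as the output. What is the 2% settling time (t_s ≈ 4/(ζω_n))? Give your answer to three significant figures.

For a series RLC circuit (capacitor voltage as output), ω_n = 1/√(LC) = 1/√(5.28 mH · 172 µF) = 1050 rad/s.
ζ = (R/2)·√(C/L) = (8.94/2)·√(172 µF/5.28 mH) = 0.807.
t_s ≈ 4/(ζω_n) = 0.00472 s.

t_s ≈ 0.00472 s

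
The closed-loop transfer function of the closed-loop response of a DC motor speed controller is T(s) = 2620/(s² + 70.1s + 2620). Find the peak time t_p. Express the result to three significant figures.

t_p ≈ 0.0842 s

ω_n = √2620 = 51.2 rad/s; ζ = 70.1/(2·51.2) = 0.685.
ω_d = 51.2·√(1 − 0.685²) = 37.3 rad/s. Then t_p = π/ω_d = 0.0842 s.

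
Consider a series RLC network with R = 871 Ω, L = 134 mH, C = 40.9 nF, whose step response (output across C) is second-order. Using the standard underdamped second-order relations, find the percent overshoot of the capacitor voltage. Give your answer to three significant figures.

%OS ≈ 45.9%

For a series RLC circuit (capacitor voltage as output), ω_n = 1/√(LC) = 1/√(134 mH · 40.9 nF) = 13500 rad/s.
ζ = (R/2)·√(C/L) = (871/2)·√(40.9 nF/134 mH) = 0.241.
Overshoot: exp(−π·0.241/√(1−0.241²)) = 0.459, i.e. 45.9%.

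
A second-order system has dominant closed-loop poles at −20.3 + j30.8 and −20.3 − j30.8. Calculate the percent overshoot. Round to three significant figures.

%OS ≈ 12.6%

|pole| = ω_n = √(20.3² + 30.8²) = 36.9 rad/s; ζ = cos θ = σ/ω_n = 0.550.
%OS = 100 e^{−πζ/√(1−ζ²)} with ζ = 0.550 gives 12.6%.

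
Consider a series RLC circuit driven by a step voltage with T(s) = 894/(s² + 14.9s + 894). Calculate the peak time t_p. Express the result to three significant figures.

Comparing the denominator to s² + 2ζω_n s + ω_n²: ω_n = √894 = 29.9 rad/s, and 2ζω_n = 14.9 so ζ = 14.9/(2·29.9) = 0.249.
ω_d = ω_n√(1−ζ²) = 29.0 rad/s. Then t_p = π/ω_d = 0.108 s.

t_p ≈ 0.108 s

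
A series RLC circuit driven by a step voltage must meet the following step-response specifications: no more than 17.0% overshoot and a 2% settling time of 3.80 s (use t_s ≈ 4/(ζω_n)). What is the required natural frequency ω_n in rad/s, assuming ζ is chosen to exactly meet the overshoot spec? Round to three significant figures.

ω_n ≈ 2.14 rad/s

ζ = −ln(OS)/√(π² + (ln OS)²). With OS = 0.170, ln OS = −1.772 and ζ = 1.772/3.607 = 0.491.
Then ω_n = 4/(ζ t_s) = 4/(0.491 × 3.80) = 2.14 rad/s.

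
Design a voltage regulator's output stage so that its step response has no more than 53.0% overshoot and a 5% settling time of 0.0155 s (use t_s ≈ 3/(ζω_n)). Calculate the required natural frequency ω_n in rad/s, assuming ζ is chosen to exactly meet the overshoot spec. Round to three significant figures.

ω_n ≈ 977 rad/s

From %OS = 100·exp(−πζ/√(1−ζ²)), invert to get ζ = −ln(OS)/√(π² + ln²(OS)) with OS = 0.530.
−ln 0.530 = 0.6349, so ζ = 0.6349/√(π² + 0.4031) = 0.198.
Then ω_n = 3/(ζ t_s) = 3/(0.198 × 0.0155) = 977 rad/s.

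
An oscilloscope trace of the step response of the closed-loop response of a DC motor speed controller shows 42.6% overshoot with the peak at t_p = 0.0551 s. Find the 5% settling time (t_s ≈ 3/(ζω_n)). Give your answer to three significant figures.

t_s ≈ 0.194 s

The overshoot fixes ζ = −ln(OS)/√(π²+ln²(OS)) = 0.262.
t_p = π/ω_d ⇒ ω_d = 57.0 rad/s; then ω_n = ω_d/√(1−ζ²) = 59.1 rad/s.
t_s ≈ 3/(ζω_n) = 3/(0.262·59.1) = 0.194 s.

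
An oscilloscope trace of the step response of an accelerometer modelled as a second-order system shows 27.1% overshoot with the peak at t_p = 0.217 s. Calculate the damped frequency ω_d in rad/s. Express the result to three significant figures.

t_p = π/ω_d, so ω_d = π/0.217 = 14.5 rad/s.

ω_d ≈ 14.5 rad/s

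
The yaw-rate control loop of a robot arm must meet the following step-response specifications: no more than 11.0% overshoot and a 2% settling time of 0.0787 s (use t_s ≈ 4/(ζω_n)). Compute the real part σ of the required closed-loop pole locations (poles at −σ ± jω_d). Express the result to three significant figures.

The settling-time spec alone fixes σ = ζω_n = 4/t_s = 4/0.0787 = 50.8.
(Overshoot then fixes ζ = 0.575 and hence ω_d = σ·√(1−ζ²)/ζ = 72.3 rad/s.)

σ ≈ 50.8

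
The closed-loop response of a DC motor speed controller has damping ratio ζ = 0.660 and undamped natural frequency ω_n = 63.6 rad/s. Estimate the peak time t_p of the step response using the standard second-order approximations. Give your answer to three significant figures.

The damped frequency is ω_d = ω_n√(1−ζ²) = 63.6·√(1−0.436) = 47.8 rad/s.
Peak time t_p = π/ω_d = π/47.8 = 0.0658 s.

t_p ≈ 0.0658 s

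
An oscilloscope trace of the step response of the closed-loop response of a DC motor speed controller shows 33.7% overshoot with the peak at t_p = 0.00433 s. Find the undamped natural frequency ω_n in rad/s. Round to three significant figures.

ω_n ≈ 768 rad/s

From the overshoot, ζ = −ln(OS)/√(π²+ln²(OS)) = 0.327.
t_p = π/ω_d ⇒ ω_d = 726 rad/s; then ω_n = ω_d/√(1−ζ²) = 768 rad/s.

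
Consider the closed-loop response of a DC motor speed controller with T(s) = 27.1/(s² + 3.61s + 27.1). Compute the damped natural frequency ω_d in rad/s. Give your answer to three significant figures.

ω_n = √27.1 = 5.21 rad/s; ζ = 3.61/(2·5.21) = 0.347.
The damped frequency ω_d = ω_n√(1−ζ²) = 4.88 rad/s.

ω_d ≈ 4.88 rad/s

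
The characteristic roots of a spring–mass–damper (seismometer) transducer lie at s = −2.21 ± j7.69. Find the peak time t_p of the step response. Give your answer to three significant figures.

t_p = π/ω_d with ω_d = 7.69 (the imaginary part), so t_p = 0.409 s.

t_p ≈ 0.409 s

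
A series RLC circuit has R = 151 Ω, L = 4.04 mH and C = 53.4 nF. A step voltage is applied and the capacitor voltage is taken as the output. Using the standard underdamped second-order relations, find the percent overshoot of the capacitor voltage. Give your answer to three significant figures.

For a series RLC circuit (capacitor voltage as output), ω_n = 1/√(LC) = 1/√(4.04 mH · 53.4 nF) = 68100 rad/s.
ζ = (R/2)·√(C/L) = (151/2)·√(53.4 nF/4.04 mH) = 0.274.
%OS = 100·exp(−πζ/√(1−ζ²)) = 40.8%.

%OS ≈ 40.8%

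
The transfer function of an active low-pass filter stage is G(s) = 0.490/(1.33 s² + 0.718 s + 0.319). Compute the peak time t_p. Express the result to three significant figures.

Dividing through by 1.33: denominator becomes s² + 0.5398 s + 0.2398.
So ω_n = √0.2398 = 0.490 rad/s and ζ = 0.5398/(2·0.490) = 0.551.
ω_d = 0.490·√(1 − 0.551²) = 0.409 rad/s. t_p = π/ω_d = 7.69 s.

t_p ≈ 7.69 s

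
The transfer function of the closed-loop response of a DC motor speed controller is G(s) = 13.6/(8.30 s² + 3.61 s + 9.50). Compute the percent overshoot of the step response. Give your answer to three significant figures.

Dividing through by 8.30: denominator becomes s² + 0.4349 s + 1.145.
So ω_n = √1.145 = 1.07 rad/s and ζ = 0.4349/(2·1.07) = 0.203.
%OS = 100 e^{−πζ/√(1−ζ²)} with ζ = 0.203 gives 52.1%.

%OS ≈ 52.1%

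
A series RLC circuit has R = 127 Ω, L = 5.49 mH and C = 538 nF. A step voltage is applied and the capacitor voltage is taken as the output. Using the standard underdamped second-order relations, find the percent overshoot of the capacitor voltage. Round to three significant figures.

For a series RLC circuit (capacitor voltage as output), ω_n = 1/√(LC) = 1/√(5.49 mH · 538 nF) = 18400 rad/s.
ζ = (R/2)·√(C/L) = (127/2)·√(538 nF/5.49 mH) = 0.629.
%OS = 100 e^{−πζ/√(1−ζ²)} with ζ = 0.629 gives 7.89%.

%OS ≈ 7.89%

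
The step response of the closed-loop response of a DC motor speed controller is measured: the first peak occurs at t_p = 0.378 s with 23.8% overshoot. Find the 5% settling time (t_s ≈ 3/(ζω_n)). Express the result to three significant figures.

t_s ≈ 0.790 s

ζ from %OS: ζ = |ln 0.238|/√(π²+ln²0.238) = 0.416.
From t_p = π/ω_d, ω_d = π/0.378 = 8.31 rad/s, so ω_n = ω_d/√(1−ζ²) = 9.14 rad/s.
t_s ≈ 3/(ζω_n) = 3/(0.416·9.14) = 0.790 s.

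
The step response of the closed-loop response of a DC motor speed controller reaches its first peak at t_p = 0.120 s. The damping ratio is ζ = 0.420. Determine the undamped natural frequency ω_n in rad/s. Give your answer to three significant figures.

Peak time t_p = π/ω_d, so ω_d = π/t_p = π/0.120 = 26.2 rad/s.
ω_n = ω_d/√(1−ζ²) = 26.2/√0.824 = 28.8 rad/s.

ω_n ≈ 28.8 rad/s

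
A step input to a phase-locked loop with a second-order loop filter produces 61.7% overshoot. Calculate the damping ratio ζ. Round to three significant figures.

ζ ≈ 0.152

Inverting the overshoot relation: ζ = |ln 0.617|/√(π² + ln²0.617) = 0.152.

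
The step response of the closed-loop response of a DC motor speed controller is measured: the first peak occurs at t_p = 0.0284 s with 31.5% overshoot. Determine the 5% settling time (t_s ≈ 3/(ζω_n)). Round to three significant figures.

From the overshoot, ζ = −ln(OS)/√(π²+ln²(OS)) = 0.345.
t_p = π/ω_d ⇒ ω_d = 111 rad/s; then ω_n = ω_d/√(1−ζ²) = 118 rad/s.
t_s ≈ 3/(ζω_n) = 3/(0.345·118) = 0.0738 s.

t_s ≈ 0.0738 s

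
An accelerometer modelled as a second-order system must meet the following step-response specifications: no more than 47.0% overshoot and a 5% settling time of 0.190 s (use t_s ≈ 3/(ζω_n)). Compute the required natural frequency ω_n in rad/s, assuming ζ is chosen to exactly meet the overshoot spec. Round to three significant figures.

ω_n ≈ 67.6 rad/s

ζ = −ln(OS)/√(π² + (ln OS)²). With OS = 0.470, ln OS = −0.7550 and ζ = 0.7550/3.231 = 0.234.
Then ω_n = 3/(ζ t_s) = 3/(0.234 × 0.190) = 67.6 rad/s.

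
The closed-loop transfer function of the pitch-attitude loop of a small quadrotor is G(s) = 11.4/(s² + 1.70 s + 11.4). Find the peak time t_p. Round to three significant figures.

t_p ≈ 0.961 s

ω_n = √11.4 = 3.38 rad/s; ζ = 1.70/(2·3.38) = 0.252.
ω_d = 3.38·√(1 − 0.252²) = 3.27 rad/s. Then t_p = π/ω_d = 0.961 s.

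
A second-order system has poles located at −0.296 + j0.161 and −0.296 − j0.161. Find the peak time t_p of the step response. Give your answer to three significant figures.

t_p ≈ 19.5 s

t_p = π/ω_d with ω_d = 0.161 (the imaginary part), so t_p = 19.5 s.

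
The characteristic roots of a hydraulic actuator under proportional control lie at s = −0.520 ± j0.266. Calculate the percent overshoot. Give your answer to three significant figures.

The poles are at −σ ± jω_d with σ = 0.520 and ω_d = 0.266, so ω_n = √(σ²+ω_d²) = 0.584 rad/s and ζ = σ/ω_n = 0.890.
Overshoot: exp(−π·0.890/√(1−0.890²)) = 0.00215, i.e. 0.215%.

%OS ≈ 0.215%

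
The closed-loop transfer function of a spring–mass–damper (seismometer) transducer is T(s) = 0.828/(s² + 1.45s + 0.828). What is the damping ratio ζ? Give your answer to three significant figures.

ζ ≈ 0.797

Comparing the denominator to s² + 2ζω_n s + ω_n²: ω_n = √0.828 = 0.910 rad/s, and 2ζω_n = 1.45 so ζ = 1.45/(2·0.910) = 0.797.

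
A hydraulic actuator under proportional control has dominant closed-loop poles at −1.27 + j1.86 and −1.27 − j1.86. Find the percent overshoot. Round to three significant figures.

%OS ≈ 11.7%

With σ = 1.27, ω_d = 1.86: ω_n = √(σ²+ω_d²) = 2.25 rad/s, ζ = σ/ω_n = 0.564.
%OS = 100 e^{−πζ/√(1−ζ²)} with ζ = 0.564 gives 11.7%.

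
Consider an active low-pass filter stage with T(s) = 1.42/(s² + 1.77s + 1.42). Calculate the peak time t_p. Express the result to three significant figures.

Comparing the denominator to s² + 2ζω_n s + ω_n²: ω_n = √1.42 = 1.19 rad/s, and 2ζω_n = 1.77 so ζ = 1.77/(2·1.19) = 0.743.
ω_d = 1.19·√(1 − 0.743²) = 0.798 rad/s. Then t_p = π/ω_d = 3.94 s.

t_p ≈ 3.94 s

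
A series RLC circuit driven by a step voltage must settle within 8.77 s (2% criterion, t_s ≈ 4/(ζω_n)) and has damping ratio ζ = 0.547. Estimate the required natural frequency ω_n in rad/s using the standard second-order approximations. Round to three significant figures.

Rearranging t_s ≈ 4/(ζω_n) gives ω_n = 4/(ζ·t_s) = 4/(0.547 × 8.77) = 0.834 rad/s.

ω_n ≈ 0.834 rad/s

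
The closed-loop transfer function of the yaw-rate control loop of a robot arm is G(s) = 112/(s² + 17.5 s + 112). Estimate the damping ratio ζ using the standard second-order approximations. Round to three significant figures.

Matching coefficients with s² + 2ζω_n s + ω_n² gives ω_n² = 112 ⇒ ω_n = 10.6 rad/s, and ζ = 17.5/(2ω_n) = 0.827.

ζ ≈ 0.827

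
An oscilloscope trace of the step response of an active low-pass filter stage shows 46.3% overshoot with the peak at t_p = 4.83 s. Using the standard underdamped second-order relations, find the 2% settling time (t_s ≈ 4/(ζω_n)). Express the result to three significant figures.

The overshoot fixes ζ = −ln(OS)/√(π²+ln²(OS)) = 0.238.
t_p = π/ω_d ⇒ ω_d = 0.650 rad/s; then ω_n = ω_d/√(1−ζ²) = 0.670 rad/s.
t_s ≈ 4/(ζω_n) = 4/(0.238·0.670) = 25.1 s.

t_s ≈ 25.1 s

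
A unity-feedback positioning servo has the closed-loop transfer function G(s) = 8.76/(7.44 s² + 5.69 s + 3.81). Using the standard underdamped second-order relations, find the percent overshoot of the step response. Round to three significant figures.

Dividing through by 7.44: denominator becomes s² + 0.7648 s + 0.5121.
So ω_n = √0.5121 = 0.716 rad/s and ζ = 0.7648/(2·0.716) = 0.534.
Overshoot: exp(−π·0.534/√(1−0.534²)) = 0.137, i.e. 13.7%.

%OS ≈ 13.7%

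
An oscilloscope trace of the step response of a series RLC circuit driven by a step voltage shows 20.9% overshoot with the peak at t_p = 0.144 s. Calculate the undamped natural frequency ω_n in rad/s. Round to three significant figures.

The overshoot fixes ζ = −ln(OS)/√(π²+ln²(OS)) = 0.446.
From t_p = π/ω_d, ω_d = π/0.144 = 21.8 rad/s, so ω_n = ω_d/√(1−ζ²) = 24.4 rad/s.

ω_n ≈ 24.4 rad/s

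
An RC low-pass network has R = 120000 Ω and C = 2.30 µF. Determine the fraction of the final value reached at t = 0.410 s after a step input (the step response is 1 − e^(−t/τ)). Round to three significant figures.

y/y_∞ ≈ 0.774

τ = RC = 120000 × 2.30 µF = 0.276 s.
y(t)/y_∞ = 1 − e^(−t/τ) = 1 − e^(−0.410/0.276) = 1 − e^(−1.49) = 0.774.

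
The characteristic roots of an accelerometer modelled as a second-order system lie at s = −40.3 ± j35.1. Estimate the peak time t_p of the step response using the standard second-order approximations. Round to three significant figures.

t_p ≈ 0.0895 s

t_p = π/ω_d with ω_d = 35.1 (the imaginary part), so t_p = 0.0895 s.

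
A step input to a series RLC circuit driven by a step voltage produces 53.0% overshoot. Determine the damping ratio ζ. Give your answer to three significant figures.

Inverting the overshoot relation: ζ = |ln 0.530|/√(π² + ln²0.530) = 0.198.

ζ ≈ 0.198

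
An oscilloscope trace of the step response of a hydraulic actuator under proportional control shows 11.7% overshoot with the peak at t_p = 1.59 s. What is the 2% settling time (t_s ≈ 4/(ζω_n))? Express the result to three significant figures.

t_s ≈ 2.96 s

From the overshoot, ζ = −ln(OS)/√(π²+ln²(OS)) = 0.564.
From t_p = π/ω_d, ω_d = π/1.59 = 1.98 rad/s, so ω_n = ω_d/√(1−ζ²) = 2.39 rad/s.
t_s ≈ 4/(ζω_n) = 4/(0.564·2.39) = 2.96 s.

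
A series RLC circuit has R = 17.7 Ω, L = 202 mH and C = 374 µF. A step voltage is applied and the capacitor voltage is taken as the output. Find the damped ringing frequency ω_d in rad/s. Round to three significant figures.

For a series RLC circuit (capacitor voltage as output), ω_n = 1/√(LC) = 1/√(202 mH · 374 µF) = 115 rad/s.
ζ = (R/2)·√(C/L) = (17.7/2)·√(374 µF/202 mH) = 0.381.
ω_d = 115·√(1 − 0.381²) = 106 rad/s.

ω_d ≈ 106 rad/s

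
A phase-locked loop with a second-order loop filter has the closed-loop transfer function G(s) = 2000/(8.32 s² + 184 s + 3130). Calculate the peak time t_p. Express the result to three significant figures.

Dividing through by 8.32: denominator becomes s² + 22.12 s + 376.2.
So ω_n = √376.2 = 19.4 rad/s and ζ = 22.12/(2·19.4) = 0.570.
ω_d = ω_n√(1−ζ²) = 15.9 rad/s. t_p = π/ω_d = 0.197 s.

t_p ≈ 0.197 s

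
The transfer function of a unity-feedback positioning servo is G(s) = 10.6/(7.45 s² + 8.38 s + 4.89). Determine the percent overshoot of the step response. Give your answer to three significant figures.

%OS ≈ 4.83%

Dividing through by 7.45: denominator becomes s² + 1.125 s + 0.6564.
So ω_n = √0.6564 = 0.810 rad/s and ζ = 1.125/(2·0.810) = 0.694.
%OS = 100·exp(−πζ/√(1−ζ²)) = 4.83%.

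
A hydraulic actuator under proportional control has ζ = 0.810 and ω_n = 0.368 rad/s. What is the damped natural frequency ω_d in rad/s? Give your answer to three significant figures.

ω_d = ω_n√(1−ζ²) = 0.368·√0.344 = 0.216 rad/s.

ω_d ≈ 0.216 rad/s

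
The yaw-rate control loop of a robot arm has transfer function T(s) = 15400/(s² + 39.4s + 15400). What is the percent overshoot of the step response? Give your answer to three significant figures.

Matching coefficients with s² + 2ζω_n s + ω_n² gives ω_n² = 15400 ⇒ ω_n = 124 rad/s, and ζ = 39.4/(2ω_n) = 0.159.
%OS = 100 e^{−πζ/√(1−ζ²)} with ζ = 0.159 gives 60.3%.

%OS ≈ 60.3%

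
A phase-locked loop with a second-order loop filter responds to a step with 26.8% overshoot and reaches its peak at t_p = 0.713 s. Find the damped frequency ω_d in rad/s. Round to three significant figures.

t_p = π/ω_d, so ω_d = π/0.713 = 4.41 rad/s.

ω_d ≈ 4.41 rad/s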